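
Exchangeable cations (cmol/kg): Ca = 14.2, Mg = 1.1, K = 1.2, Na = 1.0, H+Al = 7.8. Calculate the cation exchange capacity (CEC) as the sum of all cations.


Step 1: CEC = Ca + Mg + K + Na + (H+Al)
Step 2: CEC = 14.2 + 1.1 + 1.2 + 1.0 + 7.8
Step 3: CEC = 25.3 cmol/kg

25.3


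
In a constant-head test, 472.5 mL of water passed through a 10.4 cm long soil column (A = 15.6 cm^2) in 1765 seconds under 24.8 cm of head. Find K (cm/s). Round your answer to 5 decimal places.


Step 1: K = Q * L / (A * t * h)
Step 2: Numerator = 472.5 * 10.4 = 4914.0
Step 3: Denominator = 15.6 * 1765 * 24.8 = 682843.2
Step 4: K = 4914.0 / 682843.2 = 0.0072 cm/s

0.0072


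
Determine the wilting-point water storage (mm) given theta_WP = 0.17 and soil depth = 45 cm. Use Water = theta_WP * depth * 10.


Step 1: Water (mm) = theta_WP * depth * 10
Step 2: Water = 0.17 * 45 * 10
Step 3: Water = 76.5 mm

76.5


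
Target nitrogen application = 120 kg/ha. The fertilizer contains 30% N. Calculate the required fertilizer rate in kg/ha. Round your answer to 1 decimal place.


Step 1: Fertilizer rate = target N / (N content / 100)
Step 2: Rate = 120 / (30 / 100)
Step 3: Rate = 120 / 0.3
Step 4: Rate = 400.0 kg/ha

400.0


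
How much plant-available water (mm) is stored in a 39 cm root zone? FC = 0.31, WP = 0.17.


Step 1: Available water = (FC - WP) * depth * 10
Step 2: AW = (0.31 - 0.17) * 39 * 10
Step 3: AW = 0.14 * 39 * 10
Step 4: AW = 54.6 mm

54.6


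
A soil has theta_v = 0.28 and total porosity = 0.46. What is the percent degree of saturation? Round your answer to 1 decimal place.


Step 1: S = 100 * theta_v / n
Step 2: S = 100 * 0.28 / 0.46
Step 3: S = 60.9%

60.9


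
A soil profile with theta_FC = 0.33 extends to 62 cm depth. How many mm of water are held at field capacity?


Step 1: Water (mm) = theta_FC * depth (cm) * 10
Step 2: Water = 0.33 * 62 * 10
Step 3: Water = 204.6 mm

204.6


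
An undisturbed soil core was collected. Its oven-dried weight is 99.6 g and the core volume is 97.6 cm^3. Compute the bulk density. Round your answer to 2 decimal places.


Step 1: Identify the formula: BD = dry mass / volume
Step 2: Substitute values: BD = 99.6 / 97.6
Step 3: BD = 1.02 g/cm^3

1.02


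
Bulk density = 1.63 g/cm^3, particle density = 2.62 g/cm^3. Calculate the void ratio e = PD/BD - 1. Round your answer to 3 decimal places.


Step 1: e = PD / BD - 1
Step 2: e = 2.62 / 1.63 - 1
Step 3: e = 1.60736 - 1
Step 4: e = 0.607

0.607


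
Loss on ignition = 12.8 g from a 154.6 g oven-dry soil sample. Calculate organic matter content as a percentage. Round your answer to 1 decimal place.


Step 1: OM% = 100 * LOI / sample mass
Step 2: OM = 100 * 12.8 / 154.6
Step 3: OM = 8.3%

8.3


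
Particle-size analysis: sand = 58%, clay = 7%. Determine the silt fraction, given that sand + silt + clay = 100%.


Step 1: sand + silt + clay = 100%
Step 2: silt = 100 - sand - clay
Step 3: silt = 100 - 58 - 7
Step 4: silt = 35%

35


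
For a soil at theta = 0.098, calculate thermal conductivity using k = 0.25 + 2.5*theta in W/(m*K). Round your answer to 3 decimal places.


Step 1: k = 0.25 + 2.5 * theta
Step 2: k = 0.25 + 2.5 * 0.098
Step 3: k = 0.25 + 0.245
Step 4: k = 0.495 W/(m*K)

0.495


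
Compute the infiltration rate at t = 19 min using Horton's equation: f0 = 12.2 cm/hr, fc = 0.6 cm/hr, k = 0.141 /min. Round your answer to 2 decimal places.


Step 1: f = fc + (f0 - fc) * exp(-k * t)
Step 2: exp(-0.141 * 19) = 0.068632
Step 3: f = 0.6 + (12.2 - 0.6) * 0.068632
Step 4: f = 0.6 + 11.6 * 0.068632
Step 5: f = 1.4 cm/hr

1.4


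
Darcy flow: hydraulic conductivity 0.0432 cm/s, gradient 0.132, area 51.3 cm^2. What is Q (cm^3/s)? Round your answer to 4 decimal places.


Step 1: Apply Darcy's law: Q = K * i * A
Step 2: Q = 0.0432 * 0.132 * 51.3
Step 3: Q = 0.2925 cm^3/s

0.2925


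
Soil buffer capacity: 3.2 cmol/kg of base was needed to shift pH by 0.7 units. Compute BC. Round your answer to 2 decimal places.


Step 1: BC = change in base / change in pH
Step 2: BC = 3.2 / 0.7
Step 3: BC = 4.57 cmol/(kg*pH unit)

4.57


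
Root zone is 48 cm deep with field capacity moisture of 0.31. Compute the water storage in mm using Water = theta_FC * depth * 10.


Step 1: Water (mm) = theta_FC * depth (cm) * 10
Step 2: Water = 0.31 * 48 * 10
Step 3: Water = 148.8 mm

148.8


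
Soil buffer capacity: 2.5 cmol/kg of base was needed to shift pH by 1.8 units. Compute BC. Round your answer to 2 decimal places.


Step 1: BC = change in base / change in pH
Step 2: BC = 2.5 / 1.8
Step 3: BC = 1.39 cmol/(kg*pH unit)

1.39


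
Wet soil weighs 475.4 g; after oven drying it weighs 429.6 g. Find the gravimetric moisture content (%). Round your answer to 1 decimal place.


Step 1: Water mass = wet - dry = 475.4 - 429.6 = 45.8 g
Step 2: w = 100 * water mass / dry mass
Step 3: w = 100 * 45.8 / 429.6 = 10.7%

10.7


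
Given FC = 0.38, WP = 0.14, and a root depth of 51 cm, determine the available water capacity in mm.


Step 1: Available water = (FC - WP) * depth * 10
Step 2: AW = (0.38 - 0.14) * 51 * 10
Step 3: AW = 0.24 * 51 * 10
Step 4: AW = 122.4 mm

122.4


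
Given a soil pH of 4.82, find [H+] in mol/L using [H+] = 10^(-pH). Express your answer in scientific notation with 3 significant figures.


Step 1: [H+] = 10^(-pH)
Step 2: [H+] = 10^(-4.82)
Step 3: [H+] = 1.51e-05 mol/L

1.51e-05


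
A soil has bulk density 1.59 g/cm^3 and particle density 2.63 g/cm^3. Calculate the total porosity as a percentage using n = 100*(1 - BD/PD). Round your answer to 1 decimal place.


Step 1: Formula: n = 100 * (1 - BD / PD)
Step 2: n = 100 * (1 - 1.59 / 2.63)
Step 3: n = 100 * (1 - 0.60456)
Step 4: n = 39.5%

39.5


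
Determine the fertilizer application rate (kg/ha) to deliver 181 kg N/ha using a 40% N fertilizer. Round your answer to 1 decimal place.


Step 1: Fertilizer rate = target N / (N content / 100)
Step 2: Rate = 181 / (40 / 100)
Step 3: Rate = 181 / 0.4
Step 4: Rate = 452.5 kg/ha

452.5


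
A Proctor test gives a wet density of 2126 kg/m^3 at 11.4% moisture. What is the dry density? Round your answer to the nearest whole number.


Step 1: Dry density = wet density / (1 + w/100)
Step 2: Dry density = 2126 / (1 + 11.4/100)
Step 3: Dry density = 2126 / 1.114
Step 4: Dry density = 1908 kg/m^3

1908


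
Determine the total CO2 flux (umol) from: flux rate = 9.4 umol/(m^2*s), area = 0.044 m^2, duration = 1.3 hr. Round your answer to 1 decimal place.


Step 1: Convert time to seconds: 1.3 hr * 3600 = 4680.0 s
Step 2: Total = flux * area * time_s
Step 3: Total = 9.4 * 0.044 * 4680.0
Step 4: Total = 1935.6 umol

1935.6


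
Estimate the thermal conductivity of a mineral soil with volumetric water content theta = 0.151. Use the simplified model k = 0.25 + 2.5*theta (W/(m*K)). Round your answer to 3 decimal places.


Step 1: k = 0.25 + 2.5 * theta
Step 2: k = 0.25 + 2.5 * 0.151
Step 3: k = 0.25 + 0.378
Step 4: k = 0.628 W/(m*K)

0.628


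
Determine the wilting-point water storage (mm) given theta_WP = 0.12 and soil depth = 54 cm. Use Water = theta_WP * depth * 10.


Step 1: Water (mm) = theta_WP * depth * 10
Step 2: Water = 0.12 * 54 * 10
Step 3: Water = 64.8 mm

64.8


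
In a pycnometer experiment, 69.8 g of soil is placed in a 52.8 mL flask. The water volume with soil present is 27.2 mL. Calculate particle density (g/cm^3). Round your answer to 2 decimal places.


Step 1: Volume of solids = flask volume - water volume with soil
Step 2: V_solids = 52.8 - 27.2 = 25.6 mL
Step 3: Particle density = mass / V_solids = 69.8 / 25.6 = 2.73 g/cm^3

2.73


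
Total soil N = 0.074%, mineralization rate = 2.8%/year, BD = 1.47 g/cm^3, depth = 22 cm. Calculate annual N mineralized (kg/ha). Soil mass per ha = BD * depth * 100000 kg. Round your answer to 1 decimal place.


Step 1: Soil mass per ha = BD * depth * 100000 = 1.47 * 22 * 100000 = 3234000 kg
Step 2: Total N pool = soil mass * N%/100 = 3234000 * 0.074/100 = 2393.16 kg/ha
Step 3: N mineralized = N pool * rate%/100 = 2393.16 * 2.8/100 = 67.0 kg/ha/yr

67.0


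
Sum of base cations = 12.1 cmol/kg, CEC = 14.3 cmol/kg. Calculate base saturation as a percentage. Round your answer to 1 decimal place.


Step 1: BS = 100 * (sum of bases) / CEC
Step 2: BS = 100 * 12.1 / 14.3
Step 3: BS = 84.6%

84.6


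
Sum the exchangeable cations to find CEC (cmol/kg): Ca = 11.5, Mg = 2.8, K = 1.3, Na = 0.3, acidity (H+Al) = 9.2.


Step 1: CEC = Ca + Mg + K + Na + (H+Al)
Step 2: CEC = 11.5 + 2.8 + 1.3 + 0.3 + 9.2
Step 3: CEC = 25.1 cmol/kg

25.1


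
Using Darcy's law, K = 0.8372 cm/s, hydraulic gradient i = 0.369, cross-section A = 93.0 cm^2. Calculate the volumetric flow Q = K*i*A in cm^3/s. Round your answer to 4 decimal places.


Step 1: Apply Darcy's law: Q = K * i * A
Step 2: Q = 0.8372 * 0.369 * 93.0
Step 3: Q = 28.7302 cm^3/s

28.7302


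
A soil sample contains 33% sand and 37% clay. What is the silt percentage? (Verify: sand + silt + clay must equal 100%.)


Step 1: sand + silt + clay = 100%
Step 2: silt = 100 - sand - clay
Step 3: silt = 100 - 33 - 37
Step 4: silt = 30%

30


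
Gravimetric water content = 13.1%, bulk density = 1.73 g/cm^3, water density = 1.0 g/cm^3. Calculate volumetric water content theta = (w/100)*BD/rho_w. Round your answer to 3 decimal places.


Step 1: theta = (w / 100) * BD / rho_w
Step 2: theta = (13.1 / 100) * 1.73 / 1.0
Step 3: theta = 0.131 * 1.73
Step 4: theta = 0.227

0.227


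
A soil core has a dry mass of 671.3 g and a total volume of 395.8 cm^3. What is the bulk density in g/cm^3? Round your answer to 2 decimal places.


Step 1: Identify the formula: BD = dry mass / volume
Step 2: Substitute values: BD = 671.3 / 395.8
Step 3: BD = 1.7 g/cm^3

1.7


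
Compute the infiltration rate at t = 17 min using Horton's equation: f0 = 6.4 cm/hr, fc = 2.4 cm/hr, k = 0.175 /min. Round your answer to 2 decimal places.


Step 1: f = fc + (f0 - fc) * exp(-k * t)
Step 2: exp(-0.175 * 17) = 0.051047
Step 3: f = 2.4 + (6.4 - 2.4) * 0.051047
Step 4: f = 2.4 + 4.0 * 0.051047
Step 5: f = 2.6 cm/hr

2.6


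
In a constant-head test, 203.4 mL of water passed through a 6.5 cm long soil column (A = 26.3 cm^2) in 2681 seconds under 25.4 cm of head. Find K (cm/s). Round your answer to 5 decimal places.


Step 1: K = Q * L / (A * t * h)
Step 2: Numerator = 203.4 * 6.5 = 1322.1
Step 3: Denominator = 26.3 * 2681 * 25.4 = 1790961.62
Step 4: K = 1322.1 / 1790961.62 = 0.00074 cm/s

0.00074


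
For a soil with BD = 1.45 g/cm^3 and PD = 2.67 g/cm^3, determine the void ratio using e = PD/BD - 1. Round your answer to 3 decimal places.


Step 1: e = PD / BD - 1
Step 2: e = 2.67 / 1.45 - 1
Step 3: e = 1.84138 - 1
Step 4: e = 0.841

0.841


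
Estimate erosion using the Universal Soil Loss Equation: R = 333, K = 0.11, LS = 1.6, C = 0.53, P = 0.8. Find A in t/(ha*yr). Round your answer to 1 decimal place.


Step 1: A = R * K * LS * C * P
Step 2: R * K = 333 * 0.11 = 36.63
Step 3: (R*K) * LS = 36.63 * 1.6 = 58.608
Step 4: * C * P = 58.608 * 0.53 * 0.8 = 24.8
Step 5: A = 24.8 t/(ha*yr)

24.8


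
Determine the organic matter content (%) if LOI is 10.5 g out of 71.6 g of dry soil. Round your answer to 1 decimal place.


Step 1: OM% = 100 * LOI / sample mass
Step 2: OM = 100 * 10.5 / 71.6
Step 3: OM = 14.7%

14.7


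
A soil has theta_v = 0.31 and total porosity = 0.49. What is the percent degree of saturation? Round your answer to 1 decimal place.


Step 1: S = 100 * theta_v / n
Step 2: S = 100 * 0.31 / 0.49
Step 3: S = 63.3%

63.3


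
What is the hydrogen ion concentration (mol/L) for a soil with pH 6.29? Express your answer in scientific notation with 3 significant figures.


Step 1: [H+] = 10^(-pH)
Step 2: [H+] = 10^(-6.29)
Step 3: [H+] = 5.13e-07 mol/L

5.13e-07


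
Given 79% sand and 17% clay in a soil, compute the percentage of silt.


Step 1: sand + silt + clay = 100%
Step 2: silt = 100 - sand - clay
Step 3: silt = 100 - 79 - 17
Step 4: silt = 4%

4


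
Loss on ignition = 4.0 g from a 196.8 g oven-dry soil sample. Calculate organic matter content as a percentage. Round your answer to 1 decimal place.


Step 1: OM% = 100 * LOI / sample mass
Step 2: OM = 100 * 4.0 / 196.8
Step 3: OM = 2.0%

2.0


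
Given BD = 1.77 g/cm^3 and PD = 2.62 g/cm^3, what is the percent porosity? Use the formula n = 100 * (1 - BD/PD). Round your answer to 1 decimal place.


Step 1: Formula: n = 100 * (1 - BD / PD)
Step 2: n = 100 * (1 - 1.77 / 2.62)
Step 3: n = 100 * (1 - 0.67557)
Step 4: n = 32.4%

32.4


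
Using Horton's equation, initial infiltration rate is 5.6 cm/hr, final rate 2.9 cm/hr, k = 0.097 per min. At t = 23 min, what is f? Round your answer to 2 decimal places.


Step 1: f = fc + (f0 - fc) * exp(-k * t)
Step 2: exp(-0.097 * 23) = 0.107421
Step 3: f = 2.9 + (5.6 - 2.9) * 0.107421
Step 4: f = 2.9 + 2.7 * 0.107421
Step 5: f = 3.19 cm/hr

3.19


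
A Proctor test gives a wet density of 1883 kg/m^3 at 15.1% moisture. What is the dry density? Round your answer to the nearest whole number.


Step 1: Dry density = wet density / (1 + w/100)
Step 2: Dry density = 1883 / (1 + 15.1/100)
Step 3: Dry density = 1883 / 1.151
Step 4: Dry density = 1636 kg/m^3

1636


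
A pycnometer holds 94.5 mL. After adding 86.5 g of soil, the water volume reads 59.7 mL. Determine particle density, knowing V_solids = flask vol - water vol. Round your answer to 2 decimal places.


Step 1: Volume of solids = flask volume - water volume with soil
Step 2: V_solids = 94.5 - 59.7 = 34.8 mL
Step 3: Particle density = mass / V_solids = 86.5 / 34.8 = 2.49 g/cm^3

2.49


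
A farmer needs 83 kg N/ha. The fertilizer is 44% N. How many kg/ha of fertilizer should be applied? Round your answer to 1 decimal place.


Step 1: Fertilizer rate = target N / (N content / 100)
Step 2: Rate = 83 / (44 / 100)
Step 3: Rate = 83 / 0.44
Step 4: Rate = 188.6 kg/ha

188.6


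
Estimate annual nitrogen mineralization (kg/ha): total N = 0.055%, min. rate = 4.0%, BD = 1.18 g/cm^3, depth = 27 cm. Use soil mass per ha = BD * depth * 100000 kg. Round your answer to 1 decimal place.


Step 1: Soil mass per ha = BD * depth * 100000 = 1.18 * 27 * 100000 = 3186000 kg
Step 2: Total N pool = soil mass * N%/100 = 3186000 * 0.055/100 = 1752.3 kg/ha
Step 3: N mineralized = N pool * rate%/100 = 1752.3 * 4.0/100 = 70.1 kg/ha/yr

70.1


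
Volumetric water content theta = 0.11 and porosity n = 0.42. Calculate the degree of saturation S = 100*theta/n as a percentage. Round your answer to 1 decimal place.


Step 1: S = 100 * theta_v / n
Step 2: S = 100 * 0.11 / 0.42
Step 3: S = 26.2%

26.2


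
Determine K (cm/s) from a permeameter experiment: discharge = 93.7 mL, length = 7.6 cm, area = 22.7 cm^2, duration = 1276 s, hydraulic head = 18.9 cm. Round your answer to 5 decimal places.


Step 1: K = Q * L / (A * t * h)
Step 2: Numerator = 93.7 * 7.6 = 712.12
Step 3: Denominator = 22.7 * 1276 * 18.9 = 547442.28
Step 4: K = 712.12 / 547442.28 = 0.0013 cm/s

0.0013


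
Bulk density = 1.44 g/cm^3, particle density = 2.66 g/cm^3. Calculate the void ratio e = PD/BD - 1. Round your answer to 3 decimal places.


Step 1: e = PD / BD - 1
Step 2: e = 2.66 / 1.44 - 1
Step 3: e = 1.84722 - 1
Step 4: e = 0.847

0.847


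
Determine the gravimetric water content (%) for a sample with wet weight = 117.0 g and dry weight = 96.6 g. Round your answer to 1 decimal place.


Step 1: Water mass = wet - dry = 117.0 - 96.6 = 20.4 g
Step 2: w = 100 * water mass / dry mass
Step 3: w = 100 * 20.4 / 96.6 = 21.1%

21.1


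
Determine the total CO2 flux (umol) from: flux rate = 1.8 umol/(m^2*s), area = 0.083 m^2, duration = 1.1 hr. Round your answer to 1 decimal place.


Step 1: Convert time to seconds: 1.1 hr * 3600 = 3960.0 s
Step 2: Total = flux * area * time_s
Step 3: Total = 1.8 * 0.083 * 3960.0
Step 4: Total = 591.6 umol

591.6


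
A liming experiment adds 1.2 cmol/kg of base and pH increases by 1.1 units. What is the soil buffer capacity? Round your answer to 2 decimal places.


Step 1: BC = change in base / change in pH
Step 2: BC = 1.2 / 1.1
Step 3: BC = 1.09 cmol/(kg*pH unit)

1.09


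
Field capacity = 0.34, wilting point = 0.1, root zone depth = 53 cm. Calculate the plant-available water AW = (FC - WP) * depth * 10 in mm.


Step 1: Available water = (FC - WP) * depth * 10
Step 2: AW = (0.34 - 0.1) * 53 * 10
Step 3: AW = 0.24 * 53 * 10
Step 4: AW = 127.2 mm

127.2


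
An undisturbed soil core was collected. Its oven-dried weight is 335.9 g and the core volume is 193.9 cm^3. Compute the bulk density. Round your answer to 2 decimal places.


Step 1: Identify the formula: BD = dry mass / volume
Step 2: Substitute values: BD = 335.9 / 193.9
Step 3: BD = 1.73 g/cm^3

1.73


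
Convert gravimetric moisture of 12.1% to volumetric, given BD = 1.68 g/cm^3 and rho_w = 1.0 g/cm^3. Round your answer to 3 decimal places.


Step 1: theta = (w / 100) * BD / rho_w
Step 2: theta = (12.1 / 100) * 1.68 / 1.0
Step 3: theta = 0.121 * 1.68
Step 4: theta = 0.203

0.203


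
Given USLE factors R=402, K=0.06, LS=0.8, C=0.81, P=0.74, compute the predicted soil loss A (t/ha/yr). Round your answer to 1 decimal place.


Step 1: A = R * K * LS * C * P
Step 2: R * K = 402 * 0.06 = 24.12
Step 3: (R*K) * LS = 24.12 * 0.8 = 19.296
Step 4: * C * P = 19.296 * 0.81 * 0.74 = 11.6
Step 5: A = 11.6 t/(ha*yr)

11.6


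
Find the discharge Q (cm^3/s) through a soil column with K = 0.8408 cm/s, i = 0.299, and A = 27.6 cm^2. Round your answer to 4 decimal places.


Step 1: Apply Darcy's law: Q = K * i * A
Step 2: Q = 0.8408 * 0.299 * 27.6
Step 3: Q = 6.9386 cm^3/s

6.9386


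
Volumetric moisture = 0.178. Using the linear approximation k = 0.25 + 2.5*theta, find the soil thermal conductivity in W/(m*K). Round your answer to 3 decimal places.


Step 1: k = 0.25 + 2.5 * theta
Step 2: k = 0.25 + 2.5 * 0.178
Step 3: k = 0.25 + 0.445
Step 4: k = 0.695 W/(m*K)

0.695


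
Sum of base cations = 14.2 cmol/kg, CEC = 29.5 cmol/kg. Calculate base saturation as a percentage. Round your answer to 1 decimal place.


Step 1: BS = 100 * (sum of bases) / CEC
Step 2: BS = 100 * 14.2 / 29.5
Step 3: BS = 48.1%

48.1


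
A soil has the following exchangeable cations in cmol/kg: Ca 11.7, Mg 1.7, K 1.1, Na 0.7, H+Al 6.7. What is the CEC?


Step 1: CEC = Ca + Mg + K + Na + (H+Al)
Step 2: CEC = 11.7 + 1.7 + 1.1 + 0.7 + 6.7
Step 3: CEC = 21.9 cmol/kg

21.9


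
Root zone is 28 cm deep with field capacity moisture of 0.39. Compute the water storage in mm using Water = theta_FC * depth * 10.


Step 1: Water (mm) = theta_FC * depth (cm) * 10
Step 2: Water = 0.39 * 28 * 10
Step 3: Water = 109.2 mm

109.2


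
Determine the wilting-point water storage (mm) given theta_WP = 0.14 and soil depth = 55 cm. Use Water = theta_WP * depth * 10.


Step 1: Water (mm) = theta_WP * depth * 10
Step 2: Water = 0.14 * 55 * 10
Step 3: Water = 77.0 mm

77.0


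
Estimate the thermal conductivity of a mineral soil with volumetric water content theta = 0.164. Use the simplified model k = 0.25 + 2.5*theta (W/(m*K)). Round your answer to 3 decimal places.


Step 1: k = 0.25 + 2.5 * theta
Step 2: k = 0.25 + 2.5 * 0.164
Step 3: k = 0.25 + 0.41
Step 4: k = 0.66 W/(m*K)

0.66


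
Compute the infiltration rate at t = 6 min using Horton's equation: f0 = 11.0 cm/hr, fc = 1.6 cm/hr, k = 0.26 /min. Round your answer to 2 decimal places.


Step 1: f = fc + (f0 - fc) * exp(-k * t)
Step 2: exp(-0.26 * 6) = 0.210136
Step 3: f = 1.6 + (11.0 - 1.6) * 0.210136
Step 4: f = 1.6 + 9.4 * 0.210136
Step 5: f = 3.58 cm/hr

3.58


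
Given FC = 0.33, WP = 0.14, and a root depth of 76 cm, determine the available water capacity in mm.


Step 1: Available water = (FC - WP) * depth * 10
Step 2: AW = (0.33 - 0.14) * 76 * 10
Step 3: AW = 0.19 * 76 * 10
Step 4: AW = 144.4 mm

144.4


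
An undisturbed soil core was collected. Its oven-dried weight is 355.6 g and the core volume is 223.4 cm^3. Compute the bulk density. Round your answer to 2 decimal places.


Step 1: Identify the formula: BD = dry mass / volume
Step 2: Substitute values: BD = 355.6 / 223.4
Step 3: BD = 1.59 g/cm^3

1.59


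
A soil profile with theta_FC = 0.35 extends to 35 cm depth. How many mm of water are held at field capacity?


Step 1: Water (mm) = theta_FC * depth (cm) * 10
Step 2: Water = 0.35 * 35 * 10
Step 3: Water = 122.5 mm

122.5


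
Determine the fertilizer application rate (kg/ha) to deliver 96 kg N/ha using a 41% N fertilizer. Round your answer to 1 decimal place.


Step 1: Fertilizer rate = target N / (N content / 100)
Step 2: Rate = 96 / (41 / 100)
Step 3: Rate = 96 / 0.41
Step 4: Rate = 234.1 kg/ha

234.1


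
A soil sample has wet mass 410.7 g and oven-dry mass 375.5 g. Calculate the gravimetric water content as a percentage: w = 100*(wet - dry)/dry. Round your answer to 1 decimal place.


Step 1: Water mass = wet - dry = 410.7 - 375.5 = 35.2 g
Step 2: w = 100 * water mass / dry mass
Step 3: w = 100 * 35.2 / 375.5 = 9.4%

9.4


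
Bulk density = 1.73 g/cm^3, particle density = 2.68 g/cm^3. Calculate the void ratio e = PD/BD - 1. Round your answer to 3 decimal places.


Step 1: e = PD / BD - 1
Step 2: e = 2.68 / 1.73 - 1
Step 3: e = 1.54913 - 1
Step 4: e = 0.549

0.549


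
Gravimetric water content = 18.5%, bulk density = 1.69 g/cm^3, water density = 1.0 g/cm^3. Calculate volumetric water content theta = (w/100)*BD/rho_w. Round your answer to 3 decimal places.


Step 1: theta = (w / 100) * BD / rho_w
Step 2: theta = (18.5 / 100) * 1.69 / 1.0
Step 3: theta = 0.185 * 1.69
Step 4: theta = 0.313

0.313


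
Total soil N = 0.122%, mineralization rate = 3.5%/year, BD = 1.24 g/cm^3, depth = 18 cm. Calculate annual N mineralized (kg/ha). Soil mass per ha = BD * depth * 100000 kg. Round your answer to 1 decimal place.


Step 1: Soil mass per ha = BD * depth * 100000 = 1.24 * 18 * 100000 = 2232000 kg
Step 2: Total N pool = soil mass * N%/100 = 2232000 * 0.122/100 = 2723.04 kg/ha
Step 3: N mineralized = N pool * rate%/100 = 2723.04 * 3.5/100 = 95.3 kg/ha/yr

95.3


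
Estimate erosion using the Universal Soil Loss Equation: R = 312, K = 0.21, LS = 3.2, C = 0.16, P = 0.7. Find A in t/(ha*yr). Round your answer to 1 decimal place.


Step 1: A = R * K * LS * C * P
Step 2: R * K = 312 * 0.21 = 65.52
Step 3: (R*K) * LS = 65.52 * 3.2 = 209.664
Step 4: * C * P = 209.664 * 0.16 * 0.7 = 23.5
Step 5: A = 23.5 t/(ha*yr)

23.5


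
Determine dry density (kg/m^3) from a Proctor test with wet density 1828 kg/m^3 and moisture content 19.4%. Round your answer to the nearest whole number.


Step 1: Dry density = wet density / (1 + w/100)
Step 2: Dry density = 1828 / (1 + 19.4/100)
Step 3: Dry density = 1828 / 1.194
Step 4: Dry density = 1531 kg/m^3

1531


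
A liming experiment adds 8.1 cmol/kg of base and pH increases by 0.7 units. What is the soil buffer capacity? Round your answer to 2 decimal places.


Step 1: BC = change in base / change in pH
Step 2: BC = 8.1 / 0.7
Step 3: BC = 11.57 cmol/(kg*pH unit)

11.57


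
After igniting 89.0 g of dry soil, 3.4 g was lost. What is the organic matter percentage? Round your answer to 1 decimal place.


Step 1: OM% = 100 * LOI / sample mass
Step 2: OM = 100 * 3.4 / 89.0
Step 3: OM = 3.8%

3.8


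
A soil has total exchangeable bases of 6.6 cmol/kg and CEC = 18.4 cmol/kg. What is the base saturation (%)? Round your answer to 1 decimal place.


Step 1: BS = 100 * (sum of bases) / CEC
Step 2: BS = 100 * 6.6 / 18.4
Step 3: BS = 35.9%

35.9


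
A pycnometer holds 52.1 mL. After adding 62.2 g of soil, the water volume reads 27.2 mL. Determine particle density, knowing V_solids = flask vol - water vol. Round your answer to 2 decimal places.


Step 1: Volume of solids = flask volume - water volume with soil
Step 2: V_solids = 52.1 - 27.2 = 24.9 mL
Step 3: Particle density = mass / V_solids = 62.2 / 24.9 = 2.5 g/cm^3

2.5


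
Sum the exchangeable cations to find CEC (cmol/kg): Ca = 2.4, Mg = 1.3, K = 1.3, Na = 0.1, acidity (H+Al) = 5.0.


Step 1: CEC = Ca + Mg + K + Na + (H+Al)
Step 2: CEC = 2.4 + 1.3 + 1.3 + 0.1 + 5.0
Step 3: CEC = 10.1 cmol/kg

10.1


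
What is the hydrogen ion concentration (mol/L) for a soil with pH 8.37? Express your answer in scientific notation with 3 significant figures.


Step 1: [H+] = 10^(-pH)
Step 2: [H+] = 10^(-8.37)
Step 3: [H+] = 4.27e-09 mol/L

4.27e-09


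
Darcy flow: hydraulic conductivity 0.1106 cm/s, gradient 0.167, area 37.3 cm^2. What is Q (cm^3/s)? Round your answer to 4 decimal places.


Step 1: Apply Darcy's law: Q = K * i * A
Step 2: Q = 0.1106 * 0.167 * 37.3
Step 3: Q = 0.6889 cm^3/s

0.6889


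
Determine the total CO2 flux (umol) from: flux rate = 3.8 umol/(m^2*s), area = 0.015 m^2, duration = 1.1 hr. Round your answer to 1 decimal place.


Step 1: Convert time to seconds: 1.1 hr * 3600 = 3960.0 s
Step 2: Total = flux * area * time_s
Step 3: Total = 3.8 * 0.015 * 3960.0
Step 4: Total = 225.7 umol

225.7


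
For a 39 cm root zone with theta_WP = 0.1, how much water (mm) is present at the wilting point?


Step 1: Water (mm) = theta_WP * depth * 10
Step 2: Water = 0.1 * 39 * 10
Step 3: Water = 39.0 mm

39.0


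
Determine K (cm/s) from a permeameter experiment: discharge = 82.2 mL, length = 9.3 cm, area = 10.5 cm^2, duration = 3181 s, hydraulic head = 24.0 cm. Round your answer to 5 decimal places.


Step 1: K = Q * L / (A * t * h)
Step 2: Numerator = 82.2 * 9.3 = 764.46
Step 3: Denominator = 10.5 * 3181 * 24.0 = 801612.0
Step 4: K = 764.46 / 801612.0 = 0.00095 cm/s

0.00095


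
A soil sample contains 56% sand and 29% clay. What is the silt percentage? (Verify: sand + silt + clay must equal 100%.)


Step 1: sand + silt + clay = 100%
Step 2: silt = 100 - sand - clay
Step 3: silt = 100 - 56 - 29
Step 4: silt = 15%

15


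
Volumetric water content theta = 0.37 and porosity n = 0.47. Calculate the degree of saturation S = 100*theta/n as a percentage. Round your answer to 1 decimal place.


Step 1: S = 100 * theta_v / n
Step 2: S = 100 * 0.37 / 0.47
Step 3: S = 78.7%

78.7


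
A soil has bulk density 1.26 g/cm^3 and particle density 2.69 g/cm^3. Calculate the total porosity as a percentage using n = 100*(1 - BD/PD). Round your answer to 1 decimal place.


Step 1: Formula: n = 100 * (1 - BD / PD)
Step 2: n = 100 * (1 - 1.26 / 2.69)
Step 3: n = 100 * (1 - 0.4684)
Step 4: n = 53.2%

53.2


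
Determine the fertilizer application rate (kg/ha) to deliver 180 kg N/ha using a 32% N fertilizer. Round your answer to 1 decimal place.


Step 1: Fertilizer rate = target N / (N content / 100)
Step 2: Rate = 180 / (32 / 100)
Step 3: Rate = 180 / 0.32
Step 4: Rate = 562.5 kg/ha

562.5


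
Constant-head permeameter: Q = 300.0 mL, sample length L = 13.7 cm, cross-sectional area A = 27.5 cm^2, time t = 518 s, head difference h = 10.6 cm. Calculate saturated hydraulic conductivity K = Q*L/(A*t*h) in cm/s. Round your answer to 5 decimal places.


Step 1: K = Q * L / (A * t * h)
Step 2: Numerator = 300.0 * 13.7 = 4110.0
Step 3: Denominator = 27.5 * 518 * 10.6 = 150997.0
Step 4: K = 4110.0 / 150997.0 = 0.02722 cm/s

0.02722


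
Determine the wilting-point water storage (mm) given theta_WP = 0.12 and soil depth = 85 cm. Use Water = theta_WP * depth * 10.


Step 1: Water (mm) = theta_WP * depth * 10
Step 2: Water = 0.12 * 85 * 10
Step 3: Water = 102.0 mm

102.0


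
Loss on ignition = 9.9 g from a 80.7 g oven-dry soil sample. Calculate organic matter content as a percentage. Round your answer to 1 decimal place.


Step 1: OM% = 100 * LOI / sample mass
Step 2: OM = 100 * 9.9 / 80.7
Step 3: OM = 12.3%

12.3


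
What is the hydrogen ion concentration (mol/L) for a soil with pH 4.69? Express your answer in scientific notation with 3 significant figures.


Step 1: [H+] = 10^(-pH)
Step 2: [H+] = 10^(-4.69)
Step 3: [H+] = 2.04e-05 mol/L

2.04e-05


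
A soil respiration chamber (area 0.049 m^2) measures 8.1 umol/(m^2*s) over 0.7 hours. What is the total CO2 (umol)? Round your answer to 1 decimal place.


Step 1: Convert time to seconds: 0.7 hr * 3600 = 2520.0 s
Step 2: Total = flux * area * time_s
Step 3: Total = 8.1 * 0.049 * 2520.0
Step 4: Total = 1000.2 umol

1000.2


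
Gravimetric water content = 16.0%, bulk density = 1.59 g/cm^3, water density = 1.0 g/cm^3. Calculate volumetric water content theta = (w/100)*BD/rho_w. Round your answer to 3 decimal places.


Step 1: theta = (w / 100) * BD / rho_w
Step 2: theta = (16.0 / 100) * 1.59 / 1.0
Step 3: theta = 0.16 * 1.59
Step 4: theta = 0.254

0.254


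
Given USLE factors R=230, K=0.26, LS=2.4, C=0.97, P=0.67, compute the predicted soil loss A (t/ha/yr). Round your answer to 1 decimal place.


Step 1: A = R * K * LS * C * P
Step 2: R * K = 230 * 0.26 = 59.8
Step 3: (R*K) * LS = 59.8 * 2.4 = 143.52
Step 4: * C * P = 143.52 * 0.97 * 0.67 = 93.3
Step 5: A = 93.3 t/(ha*yr)

93.3


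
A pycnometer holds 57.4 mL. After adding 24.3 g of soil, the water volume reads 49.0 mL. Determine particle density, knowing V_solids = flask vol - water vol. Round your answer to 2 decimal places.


Step 1: Volume of solids = flask volume - water volume with soil
Step 2: V_solids = 57.4 - 49.0 = 8.4 mL
Step 3: Particle density = mass / V_solids = 24.3 / 8.4 = 2.89 g/cm^3

2.89


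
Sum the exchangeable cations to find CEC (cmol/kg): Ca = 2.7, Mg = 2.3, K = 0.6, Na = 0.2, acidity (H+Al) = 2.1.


Step 1: CEC = Ca + Mg + K + Na + (H+Al)
Step 2: CEC = 2.7 + 2.3 + 0.6 + 0.2 + 2.1
Step 3: CEC = 7.9 cmol/kg

7.9


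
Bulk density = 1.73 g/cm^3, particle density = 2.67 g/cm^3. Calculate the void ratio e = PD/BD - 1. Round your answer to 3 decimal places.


Step 1: e = PD / BD - 1
Step 2: e = 2.67 / 1.73 - 1
Step 3: e = 1.54335 - 1
Step 4: e = 0.543

0.543


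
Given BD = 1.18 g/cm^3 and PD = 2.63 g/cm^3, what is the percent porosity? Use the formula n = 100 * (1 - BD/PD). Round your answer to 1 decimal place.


Step 1: Formula: n = 100 * (1 - BD / PD)
Step 2: n = 100 * (1 - 1.18 / 2.63)
Step 3: n = 100 * (1 - 0.44867)
Step 4: n = 55.1%

55.1


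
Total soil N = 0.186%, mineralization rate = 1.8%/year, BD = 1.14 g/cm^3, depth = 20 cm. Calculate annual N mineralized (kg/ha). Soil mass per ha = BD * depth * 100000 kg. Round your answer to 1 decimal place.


Step 1: Soil mass per ha = BD * depth * 100000 = 1.14 * 20 * 100000 = 2280000 kg
Step 2: Total N pool = soil mass * N%/100 = 2280000 * 0.186/100 = 4240.8 kg/ha
Step 3: N mineralized = N pool * rate%/100 = 4240.8 * 1.8/100 = 76.3 kg/ha/yr

76.3


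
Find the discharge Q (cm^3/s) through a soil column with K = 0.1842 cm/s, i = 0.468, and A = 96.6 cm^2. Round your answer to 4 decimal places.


Step 1: Apply Darcy's law: Q = K * i * A
Step 2: Q = 0.1842 * 0.468 * 96.6
Step 3: Q = 8.3275 cm^3/s

8.3275


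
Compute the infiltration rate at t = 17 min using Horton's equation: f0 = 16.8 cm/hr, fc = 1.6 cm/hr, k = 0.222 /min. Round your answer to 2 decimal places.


Step 1: f = fc + (f0 - fc) * exp(-k * t)
Step 2: exp(-0.222 * 17) = 0.02296
Step 3: f = 1.6 + (16.8 - 1.6) * 0.02296
Step 4: f = 1.6 + 15.2 * 0.02296
Step 5: f = 1.95 cm/hr

1.95


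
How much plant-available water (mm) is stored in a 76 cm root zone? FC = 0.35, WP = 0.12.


Step 1: Available water = (FC - WP) * depth * 10
Step 2: AW = (0.35 - 0.12) * 76 * 10
Step 3: AW = 0.23 * 76 * 10
Step 4: AW = 174.8 mm

174.8


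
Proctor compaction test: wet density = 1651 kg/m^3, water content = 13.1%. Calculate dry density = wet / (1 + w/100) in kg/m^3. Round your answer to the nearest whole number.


Step 1: Dry density = wet density / (1 + w/100)
Step 2: Dry density = 1651 / (1 + 13.1/100)
Step 3: Dry density = 1651 / 1.131
Step 4: Dry density = 1460 kg/m^3

1460


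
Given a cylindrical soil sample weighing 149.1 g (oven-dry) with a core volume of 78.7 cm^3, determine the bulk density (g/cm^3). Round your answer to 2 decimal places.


Step 1: Identify the formula: BD = dry mass / volume
Step 2: Substitute values: BD = 149.1 / 78.7
Step 3: BD = 1.89 g/cm^3

1.89


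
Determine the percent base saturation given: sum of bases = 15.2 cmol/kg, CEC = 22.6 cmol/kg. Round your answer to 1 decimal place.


Step 1: BS = 100 * (sum of bases) / CEC
Step 2: BS = 100 * 15.2 / 22.6
Step 3: BS = 67.3%

67.3


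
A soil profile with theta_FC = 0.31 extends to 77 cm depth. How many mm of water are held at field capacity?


Step 1: Water (mm) = theta_FC * depth (cm) * 10
Step 2: Water = 0.31 * 77 * 10
Step 3: Water = 238.7 mm

238.7


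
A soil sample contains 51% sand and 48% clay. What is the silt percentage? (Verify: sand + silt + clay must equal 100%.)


Step 1: sand + silt + clay = 100%
Step 2: silt = 100 - sand - clay
Step 3: silt = 100 - 51 - 48
Step 4: silt = 1%

1


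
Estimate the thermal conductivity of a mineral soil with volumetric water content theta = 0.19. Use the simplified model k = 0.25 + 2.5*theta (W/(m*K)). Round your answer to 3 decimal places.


Step 1: k = 0.25 + 2.5 * theta
Step 2: k = 0.25 + 2.5 * 0.19
Step 3: k = 0.25 + 0.475
Step 4: k = 0.725 W/(m*K)

0.725


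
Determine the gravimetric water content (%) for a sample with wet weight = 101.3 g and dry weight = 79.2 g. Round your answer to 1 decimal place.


Step 1: Water mass = wet - dry = 101.3 - 79.2 = 22.1 g
Step 2: w = 100 * water mass / dry mass
Step 3: w = 100 * 22.1 / 79.2 = 27.9%

27.9


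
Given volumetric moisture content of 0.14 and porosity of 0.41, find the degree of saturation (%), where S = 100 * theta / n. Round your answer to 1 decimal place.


Step 1: S = 100 * theta_v / n
Step 2: S = 100 * 0.14 / 0.41
Step 3: S = 34.1%

34.1


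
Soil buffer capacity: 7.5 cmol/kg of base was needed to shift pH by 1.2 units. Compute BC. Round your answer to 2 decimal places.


Step 1: BC = change in base / change in pH
Step 2: BC = 7.5 / 1.2
Step 3: BC = 6.25 cmol/(kg*pH unit)

6.25


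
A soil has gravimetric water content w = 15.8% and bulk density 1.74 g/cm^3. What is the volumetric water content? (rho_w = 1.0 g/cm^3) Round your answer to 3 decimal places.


Step 1: theta = (w / 100) * BD / rho_w
Step 2: theta = (15.8 / 100) * 1.74 / 1.0
Step 3: theta = 0.158 * 1.74
Step 4: theta = 0.275

0.275


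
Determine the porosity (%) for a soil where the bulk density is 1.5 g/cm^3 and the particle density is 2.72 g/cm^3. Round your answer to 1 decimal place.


Step 1: Formula: n = 100 * (1 - BD / PD)
Step 2: n = 100 * (1 - 1.5 / 2.72)
Step 3: n = 100 * (1 - 0.55147)
Step 4: n = 44.9%

44.9


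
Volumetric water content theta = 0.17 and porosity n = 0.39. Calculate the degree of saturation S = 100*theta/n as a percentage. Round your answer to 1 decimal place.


Step 1: S = 100 * theta_v / n
Step 2: S = 100 * 0.17 / 0.39
Step 3: S = 43.6%

43.6


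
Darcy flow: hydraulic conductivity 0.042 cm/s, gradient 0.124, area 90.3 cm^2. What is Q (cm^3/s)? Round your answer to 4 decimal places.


Step 1: Apply Darcy's law: Q = K * i * A
Step 2: Q = 0.042 * 0.124 * 90.3
Step 3: Q = 0.4703 cm^3/s

0.4703


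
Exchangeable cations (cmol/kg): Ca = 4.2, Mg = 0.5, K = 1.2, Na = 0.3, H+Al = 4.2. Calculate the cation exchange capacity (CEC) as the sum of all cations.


Step 1: CEC = Ca + Mg + K + Na + (H+Al)
Step 2: CEC = 4.2 + 0.5 + 1.2 + 0.3 + 4.2
Step 3: CEC = 10.4 cmol/kg

10.4


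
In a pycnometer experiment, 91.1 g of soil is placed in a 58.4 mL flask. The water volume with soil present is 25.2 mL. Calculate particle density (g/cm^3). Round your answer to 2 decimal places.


Step 1: Volume of solids = flask volume - water volume with soil
Step 2: V_solids = 58.4 - 25.2 = 33.2 mL
Step 3: Particle density = mass / V_solids = 91.1 / 33.2 = 2.74 g/cm^3

2.74


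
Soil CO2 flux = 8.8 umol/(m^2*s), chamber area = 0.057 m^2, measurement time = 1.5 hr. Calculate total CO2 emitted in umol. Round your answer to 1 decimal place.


Step 1: Convert time to seconds: 1.5 hr * 3600 = 5400.0 s
Step 2: Total = flux * area * time_s
Step 3: Total = 8.8 * 0.057 * 5400.0
Step 4: Total = 2708.6 umol

2708.6


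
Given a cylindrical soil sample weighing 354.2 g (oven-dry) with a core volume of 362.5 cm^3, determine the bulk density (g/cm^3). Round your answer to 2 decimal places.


Step 1: Identify the formula: BD = dry mass / volume
Step 2: Substitute values: BD = 354.2 / 362.5
Step 3: BD = 0.98 g/cm^3

0.98


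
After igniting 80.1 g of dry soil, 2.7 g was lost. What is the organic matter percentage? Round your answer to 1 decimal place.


Step 1: OM% = 100 * LOI / sample mass
Step 2: OM = 100 * 2.7 / 80.1
Step 3: OM = 3.4%

3.4


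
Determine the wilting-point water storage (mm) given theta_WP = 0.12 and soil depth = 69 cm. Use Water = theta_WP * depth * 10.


Step 1: Water (mm) = theta_WP * depth * 10
Step 2: Water = 0.12 * 69 * 10
Step 3: Water = 82.8 mm

82.8


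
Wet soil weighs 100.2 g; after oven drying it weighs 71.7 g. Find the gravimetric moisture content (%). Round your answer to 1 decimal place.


Step 1: Water mass = wet - dry = 100.2 - 71.7 = 28.5 g
Step 2: w = 100 * water mass / dry mass
Step 3: w = 100 * 28.5 / 71.7 = 39.7%

39.7


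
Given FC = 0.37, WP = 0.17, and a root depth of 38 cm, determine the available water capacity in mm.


Step 1: Available water = (FC - WP) * depth * 10
Step 2: AW = (0.37 - 0.17) * 38 * 10
Step 3: AW = 0.2 * 38 * 10
Step 4: AW = 76.0 mm

76.0


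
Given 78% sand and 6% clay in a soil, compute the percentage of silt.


Step 1: sand + silt + clay = 100%
Step 2: silt = 100 - sand - clay
Step 3: silt = 100 - 78 - 6
Step 4: silt = 16%

16


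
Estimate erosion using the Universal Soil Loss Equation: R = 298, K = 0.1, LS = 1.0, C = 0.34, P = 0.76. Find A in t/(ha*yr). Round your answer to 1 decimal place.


Step 1: A = R * K * LS * C * P
Step 2: R * K = 298 * 0.1 = 29.8
Step 3: (R*K) * LS = 29.8 * 1.0 = 29.8
Step 4: * C * P = 29.8 * 0.34 * 0.76 = 7.7
Step 5: A = 7.7 t/(ha*yr)

7.7


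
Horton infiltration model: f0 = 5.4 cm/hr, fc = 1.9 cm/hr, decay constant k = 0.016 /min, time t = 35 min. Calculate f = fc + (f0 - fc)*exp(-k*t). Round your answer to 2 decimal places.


Step 1: f = fc + (f0 - fc) * exp(-k * t)
Step 2: exp(-0.016 * 35) = 0.571209
Step 3: f = 1.9 + (5.4 - 1.9) * 0.571209
Step 4: f = 1.9 + 3.5 * 0.571209
Step 5: f = 3.9 cm/hr

3.9


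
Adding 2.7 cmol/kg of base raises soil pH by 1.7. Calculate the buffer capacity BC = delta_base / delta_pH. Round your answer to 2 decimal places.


Step 1: BC = change in base / change in pH
Step 2: BC = 2.7 / 1.7
Step 3: BC = 1.59 cmol/(kg*pH unit)

1.59


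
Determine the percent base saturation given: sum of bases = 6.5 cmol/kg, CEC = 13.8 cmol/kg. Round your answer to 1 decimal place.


Step 1: BS = 100 * (sum of bases) / CEC
Step 2: BS = 100 * 6.5 / 13.8
Step 3: BS = 47.1%

47.1


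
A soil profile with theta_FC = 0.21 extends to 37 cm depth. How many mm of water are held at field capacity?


Step 1: Water (mm) = theta_FC * depth (cm) * 10
Step 2: Water = 0.21 * 37 * 10
Step 3: Water = 77.7 mm

77.7


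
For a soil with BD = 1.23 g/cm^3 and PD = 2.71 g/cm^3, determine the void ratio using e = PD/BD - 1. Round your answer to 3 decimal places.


Step 1: e = PD / BD - 1
Step 2: e = 2.71 / 1.23 - 1
Step 3: e = 2.20325 - 1
Step 4: e = 1.203

1.203


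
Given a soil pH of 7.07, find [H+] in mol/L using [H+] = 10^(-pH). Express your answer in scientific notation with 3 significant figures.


Step 1: [H+] = 10^(-pH)
Step 2: [H+] = 10^(-7.07)
Step 3: [H+] = 8.51e-08 mol/L

8.51e-08


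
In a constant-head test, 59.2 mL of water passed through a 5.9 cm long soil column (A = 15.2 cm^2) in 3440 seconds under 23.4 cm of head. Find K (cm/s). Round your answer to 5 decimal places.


Step 1: K = Q * L / (A * t * h)
Step 2: Numerator = 59.2 * 5.9 = 349.28
Step 3: Denominator = 15.2 * 3440 * 23.4 = 1223539.2
Step 4: K = 349.28 / 1223539.2 = 0.00029 cm/s

0.00029
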